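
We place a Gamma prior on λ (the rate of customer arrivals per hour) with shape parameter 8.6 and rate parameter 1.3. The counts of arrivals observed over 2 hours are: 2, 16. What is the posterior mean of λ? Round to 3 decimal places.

Total count ∑xᵢ = 18 over n = 2 hours.
Gamma is conjugate to the Poisson likelihood: posterior is Gamma(shape = 8.6+18 = 26.6, rate = 1.3+2 = 3.3).
E[λ | data] = 26.6/3.3 = 8.061.

Posterior mean ≈ 8.061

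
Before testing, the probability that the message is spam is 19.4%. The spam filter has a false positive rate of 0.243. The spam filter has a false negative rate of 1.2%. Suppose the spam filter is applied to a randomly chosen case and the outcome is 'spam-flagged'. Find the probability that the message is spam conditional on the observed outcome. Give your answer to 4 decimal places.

P(H | E) ≈ 0.4946

Let H be the event that the message is spam. P(H) = 0.194, so P(¬H) = 0.806. With E the 'spam-flagged' result, P(E|H) = 0.988 and P(E|¬H) = 0.243.
P(E) = 0.988·0.194 + 0.243·0.806 = 0.19167 + 0.19586 = 0.38753.
By Bayes' theorem, P(H|E) = 0.19167 / 0.38753 = 0.4946.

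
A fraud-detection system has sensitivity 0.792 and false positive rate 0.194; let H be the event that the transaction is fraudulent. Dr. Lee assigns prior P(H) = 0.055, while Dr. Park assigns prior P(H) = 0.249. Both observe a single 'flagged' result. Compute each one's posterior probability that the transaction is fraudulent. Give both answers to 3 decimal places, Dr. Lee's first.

P('+'|H) = 0.792, P('+'|¬H) = 0.194.
Dr. Lee: numerator 0.792·0.055 = 0.043560; evidence = 0.043560+0.194·0.945 = 0.22689; posterior = 0.192.
Dr. Park: numerator 0.792·0.249 = 0.19721; evidence = 0.19721+0.194·0.751 = 0.34290; posterior = 0.575.

Dr. Lee: 0.192; Dr. Park: 0.575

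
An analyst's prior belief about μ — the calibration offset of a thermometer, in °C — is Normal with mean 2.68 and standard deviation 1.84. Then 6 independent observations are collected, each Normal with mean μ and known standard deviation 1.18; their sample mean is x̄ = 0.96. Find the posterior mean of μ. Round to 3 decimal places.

Prior precision 1/τ₀² = 1/1.84² = 0.295369; data precision n/σ² = 6/1.18² = 4.30911.
Posterior precision = 0.295369 + 4.30911 = 4.60448.
Posterior mean = (0.295369·2.68 + 4.30911·0.96) / 4.60448 = 1.070.

Posterior mean ≈ 1.070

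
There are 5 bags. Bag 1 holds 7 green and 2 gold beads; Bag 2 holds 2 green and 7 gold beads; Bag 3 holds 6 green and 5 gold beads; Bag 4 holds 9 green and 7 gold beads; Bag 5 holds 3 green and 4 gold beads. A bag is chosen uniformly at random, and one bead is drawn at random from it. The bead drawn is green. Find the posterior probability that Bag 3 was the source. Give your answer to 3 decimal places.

P(green|Bag 1) = 0.7778; P(green|Bag 2) = 0.2222; P(green|Bag 3) = 0.5455; P(green|Bag 4) = 0.5625; P(green|Bag 5) = 0.4286.
Prior × likelihood for each source: 0.2·0.7778=0.1556, 0.2·0.2222=0.04444, 0.2·0.5455=0.1091, 0.2·0.5625=0.1125, 0.2·0.4286=0.08571. Summing gives P(green) = 0.50731.
P(Bag 3 | green) = 0.1091 / 0.50731 = 0.215.

Posterior probability ≈ 0.215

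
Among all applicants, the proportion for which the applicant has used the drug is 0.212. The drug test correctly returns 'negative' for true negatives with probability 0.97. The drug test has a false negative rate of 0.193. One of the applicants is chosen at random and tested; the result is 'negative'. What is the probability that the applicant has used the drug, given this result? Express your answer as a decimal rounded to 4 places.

P(H | E) ≈ 0.0508

Let H be the event that the applicant has used the drug. P(H) = 0.212, so P(¬H) = 0.788. With E the 'negative' result, P(E|H) = 0.193 and P(E|¬H) = 0.97.
P(E) = 0.193·0.212 + 0.97·0.788 = 0.040916 + 0.76436 = 0.80528.
By Bayes' theorem, P(H|E) = 0.040916 / 0.80528 = 0.0508.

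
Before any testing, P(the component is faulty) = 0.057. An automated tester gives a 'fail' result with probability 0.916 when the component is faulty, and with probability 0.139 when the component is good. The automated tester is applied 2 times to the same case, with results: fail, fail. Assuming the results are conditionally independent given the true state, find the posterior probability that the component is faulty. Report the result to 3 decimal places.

Posterior P(H) ≈ 0.724

Let H be the event that the component is faulty; start with P(H) = 0.057. P('fail'|H) = 0.916, P('fail'|¬H) = 0.139.
Update on result 1 ('fail'): P(H) ← 0.916·0.0570 / (0.916·0.0570 + 0.139·0.9430) = 0.052212/0.18329 = 0.2849.
Update on result 2 ('fail'): P(H) ← 0.916·0.2849 / (0.916·0.2849 + 0.139·0.7151) = 0.26093/0.36034 = 0.7241.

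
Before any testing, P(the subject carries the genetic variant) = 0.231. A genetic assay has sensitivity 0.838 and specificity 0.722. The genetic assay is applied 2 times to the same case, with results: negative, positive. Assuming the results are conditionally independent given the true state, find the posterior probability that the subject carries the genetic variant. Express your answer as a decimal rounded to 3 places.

Posterior P(H) ≈ 0.169

With H the event that the subject carries the genetic variant, the joint likelihood of the observed sequence is P(data|H) = 0.162·0.838 = 0.13576 and P(data|¬H) = 0.722·0.278 = 0.20072.
Bayes: P(H|data) = 0.231·0.13576 / (0.231·0.13576 + 0.769·0.20072) = 0.031360/0.18571 = 0.1689.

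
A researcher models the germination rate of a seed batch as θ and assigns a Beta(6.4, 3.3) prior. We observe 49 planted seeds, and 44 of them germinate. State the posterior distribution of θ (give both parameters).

The binomial likelihood is conjugate to the Beta prior: with 44 successes and 5 failures, the posterior is Beta(6.4+44, 3.3+5) = Beta(50.4, 8.3).

Posterior: Beta(50.4, 8.3)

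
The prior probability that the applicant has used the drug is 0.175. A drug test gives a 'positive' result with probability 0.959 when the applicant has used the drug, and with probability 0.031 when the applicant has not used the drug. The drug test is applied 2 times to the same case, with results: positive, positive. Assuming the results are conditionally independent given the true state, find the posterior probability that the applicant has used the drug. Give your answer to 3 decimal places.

With H the event that the applicant has used the drug, the joint likelihood of the observed sequence is P(data|H) = 0.959·0.959 = 0.91968 and P(data|¬H) = 0.031·0.031 = 0.00096100.
Bayes: P(H|data) = 0.175·0.91968 / (0.175·0.91968 + 0.825·0.00096100) = 0.16094/0.16174 = 0.9951.

Posterior P(H) ≈ 0.995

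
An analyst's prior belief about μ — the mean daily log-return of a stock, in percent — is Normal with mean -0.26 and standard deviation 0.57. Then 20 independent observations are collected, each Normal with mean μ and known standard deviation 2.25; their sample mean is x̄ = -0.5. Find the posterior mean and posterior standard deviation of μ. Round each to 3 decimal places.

Posterior mean ≈ -0.395; posterior SD ≈ 0.377

Prior precision 1/τ₀² = 1/0.57² = 3.07787; data precision n/σ² = 20/2.25² = 3.95062.
Posterior precision = 3.07787 + 3.95062 = 7.02849, giving posterior SD = 1/√7.02849 = 0.377.
Posterior mean = (3.07787·-0.26 + 3.95062·-0.5) / 7.02849 = -0.395.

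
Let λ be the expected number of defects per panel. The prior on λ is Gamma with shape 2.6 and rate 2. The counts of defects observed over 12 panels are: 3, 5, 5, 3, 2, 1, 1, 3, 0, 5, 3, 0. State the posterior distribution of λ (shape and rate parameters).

The Poisson likelihood adds the total count to the shape and the number of exposure periods to the rate. Here ∑xᵢ = 31 and n = 12, so shape 2.6→33.6 and rate 2→14.

Posterior: Gamma(shape=33.6, rate=14)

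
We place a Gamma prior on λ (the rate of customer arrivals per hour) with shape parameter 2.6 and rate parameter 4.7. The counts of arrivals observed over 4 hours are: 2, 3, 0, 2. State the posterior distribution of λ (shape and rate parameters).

Posterior: Gamma(shape=9.6, rate=8.7)

The Poisson likelihood adds the total count to the shape and the number of exposure periods to the rate. Here ∑xᵢ = 7 and n = 4, so shape 2.6→9.6 and rate 4.7→8.7.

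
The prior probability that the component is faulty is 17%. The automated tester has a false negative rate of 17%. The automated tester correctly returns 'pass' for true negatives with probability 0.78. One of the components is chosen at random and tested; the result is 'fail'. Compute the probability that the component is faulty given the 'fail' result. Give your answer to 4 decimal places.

Let H be the event that the component is faulty. P(H) = 0.17, so P(¬H) = 0.83. With E the 'fail' result, P(E|H) = 0.83 and P(E|¬H) = 0.22.
P(E) = 0.83·0.17 + 0.22·0.83 = 0.14110 + 0.18260 = 0.32370.
By Bayes' theorem, P(H|E) = 0.14110 / 0.32370 = 0.4359.

P(H | E) ≈ 0.4359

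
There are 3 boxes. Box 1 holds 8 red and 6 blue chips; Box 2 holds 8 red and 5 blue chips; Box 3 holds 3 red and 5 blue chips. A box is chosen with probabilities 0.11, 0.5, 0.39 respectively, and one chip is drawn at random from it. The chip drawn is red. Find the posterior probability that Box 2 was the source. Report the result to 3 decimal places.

P(red|Box 1) = 0.5714; P(red|Box 2) = 0.6154; P(red|Box 3) = 0.375.
Prior × likelihood for each source: 0.11·0.5714=0.06286, 0.5·0.6154=0.3077, 0.39·0.375=0.1462. Summing gives P(red) = 0.51680.
P(Box 2 | red) = 0.3077 / 0.51680 = 0.595.

Posterior probability ≈ 0.595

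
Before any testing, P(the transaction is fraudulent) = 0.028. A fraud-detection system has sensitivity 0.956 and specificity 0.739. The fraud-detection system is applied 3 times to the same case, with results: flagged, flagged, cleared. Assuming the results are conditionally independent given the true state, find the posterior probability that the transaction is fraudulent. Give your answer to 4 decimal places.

Let H be the event that the transaction is fraudulent; start with P(H) = 0.028. P('flagged'|H) = 0.956, P('flagged'|¬H) = 0.261.
Update on result 1 ('flagged'): P(H) ← 0.956·0.0280 / (0.956·0.0280 + 0.261·0.9720) = 0.026768/0.28046 = 0.0954.
Update on result 2 ('flagged'): P(H) ← 0.956·0.0954 / (0.956·0.0954 + 0.261·0.9046) = 0.091244/0.32733 = 0.2787.
Update on result 3 ('cleared'): P(H) ← 0.044·0.2787 / (0.044·0.2787 + 0.739·0.7213) = 0.012265/0.54527 = 0.0225.

Posterior P(H) ≈ 0.0225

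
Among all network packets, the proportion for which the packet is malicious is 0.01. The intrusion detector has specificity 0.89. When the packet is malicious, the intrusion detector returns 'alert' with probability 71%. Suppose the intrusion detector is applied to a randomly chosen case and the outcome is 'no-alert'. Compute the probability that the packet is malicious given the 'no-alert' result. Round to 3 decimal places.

P(H | E) ≈ 0.003

Let H be the event that the packet is malicious. P(H) = 0.01, so P(¬H) = 0.99. With E the 'no-alert' result, P(E|H) = 0.29 and P(E|¬H) = 0.89.
P(E) = 0.29·0.01 + 0.89·0.99 = 0.0029000 + 0.88110 = 0.88400.
By Bayes' theorem, P(H|E) = 0.0029000 / 0.88400 = 0.003.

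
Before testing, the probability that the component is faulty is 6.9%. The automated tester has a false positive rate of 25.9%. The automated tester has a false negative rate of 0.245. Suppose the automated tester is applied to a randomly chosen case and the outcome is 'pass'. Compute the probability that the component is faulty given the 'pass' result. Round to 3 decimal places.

P(H | E) ≈ 0.024

Let H be the event that the component is faulty. P(H) = 0.069, so P(¬H) = 0.931. With E the 'pass' result, P(E|H) = 0.245 and P(E|¬H) = 0.741.
P(E) = 0.245·0.069 + 0.741·0.931 = 0.016905 + 0.68987 = 0.70678.
By Bayes' theorem, P(H|E) = 0.016905 / 0.70678 = 0.024.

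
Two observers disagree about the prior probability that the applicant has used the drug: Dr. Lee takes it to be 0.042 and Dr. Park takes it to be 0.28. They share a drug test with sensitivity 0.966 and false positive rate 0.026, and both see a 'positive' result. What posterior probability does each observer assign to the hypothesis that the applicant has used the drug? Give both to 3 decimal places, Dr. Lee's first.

P('+'|H) = 0.966, P('+'|¬H) = 0.026.
Dr. Lee: numerator 0.966·0.042 = 0.040572; evidence = 0.040572+0.026·0.958 = 0.065480; posterior = 0.620.
Dr. Park: numerator 0.966·0.28 = 0.27048; evidence = 0.27048+0.026·0.72 = 0.28920; posterior = 0.935.

Dr. Lee: 0.620; Dr. Park: 0.935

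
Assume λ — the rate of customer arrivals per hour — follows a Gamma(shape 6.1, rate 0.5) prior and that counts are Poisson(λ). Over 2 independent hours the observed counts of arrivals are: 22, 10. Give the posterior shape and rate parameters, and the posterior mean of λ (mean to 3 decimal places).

Posterior: Gamma(shape=38.1, rate=2.5); mean ≈ 15.240

Total count ∑xᵢ = 32 over n = 2 hours.
Gamma is conjugate to the Poisson likelihood: posterior is Gamma(shape = 6.1+32 = 38.1, rate = 0.5+2 = 2.5).
E[λ | data] = 38.1/2.5 = 15.240.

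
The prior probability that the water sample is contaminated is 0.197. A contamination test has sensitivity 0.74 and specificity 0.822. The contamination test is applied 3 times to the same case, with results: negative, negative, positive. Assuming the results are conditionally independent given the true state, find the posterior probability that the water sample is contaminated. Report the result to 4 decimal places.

With H the event that the water sample is contaminated, the joint likelihood of the observed sequence is P(data|H) = 0.26·0.26·0.74 = 0.050024 and P(data|¬H) = 0.822·0.822·0.178 = 0.12027.
Bayes: P(H|data) = 0.197·0.050024 / (0.197·0.050024 + 0.803·0.12027) = 0.0098547/0.10643 = 0.0926.

Posterior P(H) ≈ 0.0926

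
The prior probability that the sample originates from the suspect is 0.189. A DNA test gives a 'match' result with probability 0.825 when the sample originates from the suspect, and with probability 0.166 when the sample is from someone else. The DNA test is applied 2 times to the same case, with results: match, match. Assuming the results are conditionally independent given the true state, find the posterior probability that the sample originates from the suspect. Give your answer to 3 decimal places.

Posterior P(H) ≈ 0.852

Let H be the event that the sample originates from the suspect; start with P(H) = 0.189. P('match'|H) = 0.825, P('match'|¬H) = 0.166.
Update on result 1 ('match'): P(H) ← 0.825·0.1890 / (0.825·0.1890 + 0.166·0.8110) = 0.15592/0.29055 = 0.5367.
Update on result 2 ('match'): P(H) ← 0.825·0.5367 / (0.825·0.5367 + 0.166·0.4633) = 0.44274/0.51965 = 0.8520.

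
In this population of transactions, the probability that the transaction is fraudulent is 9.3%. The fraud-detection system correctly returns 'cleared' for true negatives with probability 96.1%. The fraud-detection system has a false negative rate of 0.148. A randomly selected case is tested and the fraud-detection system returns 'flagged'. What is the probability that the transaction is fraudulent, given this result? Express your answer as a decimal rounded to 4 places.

Let H be the event that the transaction is fraudulent. P(H) = 0.093, so P(¬H) = 0.907. With E the 'flagged' result, P(E|H) = 0.852 and P(E|¬H) = 0.039.
P(E) = 0.852·0.093 + 0.039·0.907 = 0.079236 + 0.035373 = 0.11461.
By Bayes' theorem, P(H|E) = 0.079236 / 0.11461 = 0.6914.

P(H | E) ≈ 0.6914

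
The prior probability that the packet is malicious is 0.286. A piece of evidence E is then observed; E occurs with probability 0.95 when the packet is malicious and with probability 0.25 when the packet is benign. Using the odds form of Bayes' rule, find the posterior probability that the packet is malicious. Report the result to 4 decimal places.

Prior odds = 0.286/(1−0.286) = 0.40056.
Likelihood ratio for E = 0.95/0.25 = 3.8000.
Posterior odds = prior odds × LR = 1.5221.
Posterior probability = odds/(1+odds) = 1.5221/2.5221 = 0.6035.

Posterior probability ≈ 0.6035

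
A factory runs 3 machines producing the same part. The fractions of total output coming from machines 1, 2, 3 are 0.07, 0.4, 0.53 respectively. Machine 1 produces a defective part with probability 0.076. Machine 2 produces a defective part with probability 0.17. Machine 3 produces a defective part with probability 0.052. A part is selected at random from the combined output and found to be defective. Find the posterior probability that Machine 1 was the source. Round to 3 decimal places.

Posterior probability ≈ 0.053

Tabulate prior·likelihood by source: [1] prior 0.07, lik 0.076, product 0.005320; [2] prior 0.4, lik 0.17, product 0.06800; [3] prior 0.53, lik 0.052, product 0.02756.
Normalizing constant = 0.10088; the posterior for Machine 1 is its product over the sum, 0.005320/0.10088 = 0.053.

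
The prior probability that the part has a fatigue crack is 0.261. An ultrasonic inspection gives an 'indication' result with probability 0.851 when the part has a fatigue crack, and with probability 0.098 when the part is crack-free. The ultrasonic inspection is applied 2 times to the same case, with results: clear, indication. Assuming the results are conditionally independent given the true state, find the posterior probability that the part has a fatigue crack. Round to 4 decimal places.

Posterior P(H) ≈ 0.3363

With H the event that the part has a fatigue crack, the joint likelihood of the observed sequence is P(data|H) = 0.149·0.851 = 0.12680 and P(data|¬H) = 0.902·0.098 = 0.088396.
Bayes: P(H|data) = 0.261·0.12680 / (0.261·0.12680 + 0.739·0.088396) = 0.033095/0.098419 = 0.3363.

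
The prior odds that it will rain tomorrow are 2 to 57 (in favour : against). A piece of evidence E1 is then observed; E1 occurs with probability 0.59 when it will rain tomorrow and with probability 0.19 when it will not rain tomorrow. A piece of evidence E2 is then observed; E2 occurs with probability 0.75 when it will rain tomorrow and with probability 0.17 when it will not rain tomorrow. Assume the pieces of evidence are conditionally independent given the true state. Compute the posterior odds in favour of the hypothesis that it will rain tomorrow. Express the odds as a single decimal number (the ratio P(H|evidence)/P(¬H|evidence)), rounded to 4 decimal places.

Prior odds = 2/57 = 0.035088. In log-odds, ln(0.035088) = -3.3499.
Add log likelihood ratios: ln(3.1053) + ln(4.4118) = 2.6174.
Posterior log-odds = -0.73253, so posterior odds = exp(-0.73253) = 0.48069.

Posterior odds ≈ 0.4807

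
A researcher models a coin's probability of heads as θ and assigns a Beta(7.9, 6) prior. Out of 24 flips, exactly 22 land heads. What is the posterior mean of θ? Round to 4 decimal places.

Posterior mean ≈ 0.7889

Observing 22 successes and 2 failures updates Beta(7.9, 6) by adding the success and failure counts to the two shape parameters: α = 7.9+22 = 29.9, β = 6+2 = 8.
Posterior mean = α/(α+β) = 29.9/37.9 = 0.7889.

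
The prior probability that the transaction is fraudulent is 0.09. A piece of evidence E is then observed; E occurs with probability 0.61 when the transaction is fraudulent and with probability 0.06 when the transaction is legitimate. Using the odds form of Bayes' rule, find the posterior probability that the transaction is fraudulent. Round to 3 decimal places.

Posterior probability ≈ 0.501

Prior odds = 0.09/(1−0.09) = 0.098901. In log-odds, ln(0.098901) = -2.3136.
Add log likelihood ratio: ln(10.167) = 2.3191.
Posterior log-odds = 0.0054795, so posterior odds = exp(0.0054795) = 1.0055. Converting, P(H|E) = 1.0055/2.0055 = 0.501.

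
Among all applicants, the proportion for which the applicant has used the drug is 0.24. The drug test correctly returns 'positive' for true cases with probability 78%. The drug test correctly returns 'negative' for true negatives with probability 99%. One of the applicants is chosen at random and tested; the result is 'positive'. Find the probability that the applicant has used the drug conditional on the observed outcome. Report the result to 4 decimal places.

Let H be the event that the applicant has used the drug. P(H) = 0.24, so P(¬H) = 0.76. With E the 'positive' result, P(E|H) = 0.78 and P(E|¬H) = 0.01.
P(E) = 0.78·0.24 + 0.01·0.76 = 0.18720 + 0.0076000 = 0.19480.
By Bayes' theorem, P(H|E) = 0.18720 / 0.19480 = 0.9610.

P(H | E) ≈ 0.9610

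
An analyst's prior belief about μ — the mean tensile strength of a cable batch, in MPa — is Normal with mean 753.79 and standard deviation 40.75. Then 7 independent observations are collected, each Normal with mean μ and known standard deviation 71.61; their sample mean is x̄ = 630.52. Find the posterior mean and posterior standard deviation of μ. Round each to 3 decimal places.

Posterior mean ≈ 668.255; posterior SD ≈ 22.546

With known σ, the Normal prior is conjugate. Weight on the data is w = (n/σ²)/(n/σ² + 1/τ₀²) = 0.00136506/(0.00136506+0.00060221) = 0.69389.
Posterior mean = w·x̄ + (1−w)·μ₀ = 0.69389·630.52 + 0.30611·753.79 = 668.255. Posterior variance = 1/(0.00136506+0.00060221) = 508.321, so SD = 22.546.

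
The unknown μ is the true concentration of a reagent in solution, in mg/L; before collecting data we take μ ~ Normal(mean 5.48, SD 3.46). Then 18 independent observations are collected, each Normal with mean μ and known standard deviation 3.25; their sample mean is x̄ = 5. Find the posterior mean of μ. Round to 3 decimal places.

With known σ, the Normal prior is conjugate. Weight on the data is w = (n/σ²)/(n/σ² + 1/τ₀²) = 1.70414/(1.70414+0.0835310) = 0.95327.
Posterior mean = w·x̄ + (1−w)·μ₀ = 0.95327·5 + 0.046726·5.48 = 5.022.

Posterior mean ≈ 5.022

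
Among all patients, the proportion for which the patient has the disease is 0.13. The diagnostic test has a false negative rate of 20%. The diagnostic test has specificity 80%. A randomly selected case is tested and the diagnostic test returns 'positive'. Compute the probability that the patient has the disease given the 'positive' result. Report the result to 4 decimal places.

Write H for 'the patient has the disease'. Prior odds H:¬H = 0.13/0.87 = 0.14943. For the 'positive' outcome, the likelihood ratio is 0.8/0.2 = 4.0000.
Posterior odds = 0.14943 × 4.0000 = 0.59770, so P(H|E) = 0.59770/(1+0.59770) = 0.3741.

P(H | E) ≈ 0.3741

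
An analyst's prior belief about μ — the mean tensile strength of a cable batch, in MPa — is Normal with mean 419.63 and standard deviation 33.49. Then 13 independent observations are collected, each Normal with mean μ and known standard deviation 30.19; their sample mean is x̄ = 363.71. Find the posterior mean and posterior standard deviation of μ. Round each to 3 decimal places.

Posterior mean ≈ 367.000; posterior SD ≈ 8.123

Prior precision 1/τ₀² = 1/33.49² = 0.00089160; data precision n/σ² = 13/30.19² = 0.0142632.
Posterior precision = 0.00089160 + 0.0142632 = 0.0151548, giving posterior SD = 1/√0.0151548 = 8.123.
Posterior mean = (0.00089160·419.63 + 0.0142632·363.71) / 0.0151548 = 367.000.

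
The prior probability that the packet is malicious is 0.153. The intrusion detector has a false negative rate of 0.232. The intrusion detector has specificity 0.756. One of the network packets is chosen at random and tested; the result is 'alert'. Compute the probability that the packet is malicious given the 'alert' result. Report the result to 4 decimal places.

Let H be the event that the packet is malicious. P(H) = 0.153, so P(¬H) = 0.847. With E the 'alert' result, P(E|H) = 0.768 and P(E|¬H) = 0.244.
P(E) = 0.768·0.153 + 0.244·0.847 = 0.11750 + 0.20667 = 0.32417.
By Bayes' theorem, P(H|E) = 0.11750 / 0.32417 = 0.3625.

P(H | E) ≈ 0.3625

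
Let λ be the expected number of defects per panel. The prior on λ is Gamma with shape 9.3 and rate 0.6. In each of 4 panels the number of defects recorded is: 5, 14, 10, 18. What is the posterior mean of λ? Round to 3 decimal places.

Posterior mean ≈ 12.239

Total count ∑xᵢ = 47 over n = 4 panels.
Gamma is conjugate to the Poisson likelihood: posterior is Gamma(shape = 9.3+47 = 56.3, rate = 0.6+4 = 4.6).
Posterior mean = shape/rate = 56.3/4.6 = 12.239.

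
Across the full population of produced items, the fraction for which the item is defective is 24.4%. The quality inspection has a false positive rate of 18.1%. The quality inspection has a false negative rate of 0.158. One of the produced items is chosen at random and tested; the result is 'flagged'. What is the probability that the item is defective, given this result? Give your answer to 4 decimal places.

Let H be the event that the item is defective. P(H) = 0.244, so P(¬H) = 0.756. With E the 'flagged' result, P(E|H) = 0.842 and P(E|¬H) = 0.181.
P(E) = 0.842·0.244 + 0.181·0.756 = 0.20545 + 0.13684 = 0.34228.
By Bayes' theorem, P(H|E) = 0.20545 / 0.34228 = 0.6002.

P(H | E) ≈ 0.6002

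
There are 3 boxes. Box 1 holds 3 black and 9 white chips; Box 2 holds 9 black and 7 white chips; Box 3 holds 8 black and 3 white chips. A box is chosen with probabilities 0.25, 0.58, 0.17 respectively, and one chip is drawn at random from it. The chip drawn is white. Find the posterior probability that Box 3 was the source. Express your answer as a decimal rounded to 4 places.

P(white|Box 1) = 0.75; P(white|Box 2) = 0.4375; P(white|Box 3) = 0.2727.
Prior × likelihood for each source: 0.25·0.75=0.1875, 0.58·0.4375=0.2537, 0.17·0.2727=0.04636. Summing gives P(white) = 0.48761.
P(Box 3 | white) = 0.04636 / 0.48761 = 0.0951.

Posterior probability ≈ 0.0951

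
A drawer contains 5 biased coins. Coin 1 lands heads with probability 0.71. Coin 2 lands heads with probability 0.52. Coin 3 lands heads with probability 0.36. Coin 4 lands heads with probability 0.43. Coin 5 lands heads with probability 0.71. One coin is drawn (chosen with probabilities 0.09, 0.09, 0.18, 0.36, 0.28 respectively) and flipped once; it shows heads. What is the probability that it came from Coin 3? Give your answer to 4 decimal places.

Tabulate prior·likelihood by source: [1] prior 0.09, lik 0.71, product 0.06390; [2] prior 0.09, lik 0.52, product 0.04680; [3] prior 0.18, lik 0.36, product 0.06480; [4] prior 0.36, lik 0.43, product 0.1548; [5] prior 0.28, lik 0.71, product 0.1988.
Normalizing constant = 0.52910; the posterior for Coin 3 is its product over the sum, 0.06480/0.52910 = 0.1225.

Posterior probability ≈ 0.1225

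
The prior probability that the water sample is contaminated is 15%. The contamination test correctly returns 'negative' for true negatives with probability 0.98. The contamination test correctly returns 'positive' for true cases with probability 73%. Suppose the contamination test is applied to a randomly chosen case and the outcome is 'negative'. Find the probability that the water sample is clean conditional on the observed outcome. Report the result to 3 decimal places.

P(¬H | E) ≈ 0.954

Let H be the event that the water sample is contaminated. P(H) = 0.15, so P(¬H) = 0.85. With E the 'negative' result, P(E|H) = 0.27 and P(E|¬H) = 0.98.
P(E) = 0.27·0.15 + 0.98·0.85 = 0.040500 + 0.83300 = 0.87350.
By Bayes' theorem, P(H|E) = 0.040500 / 0.87350 = 0.046. Hence P(¬H|E) = 1 − 0.046 = 0.954.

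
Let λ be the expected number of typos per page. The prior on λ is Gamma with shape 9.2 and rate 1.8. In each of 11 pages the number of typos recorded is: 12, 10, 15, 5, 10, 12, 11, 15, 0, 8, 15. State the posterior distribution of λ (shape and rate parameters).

The Poisson likelihood adds the total count to the shape and the number of exposure periods to the rate. Here ∑xᵢ = 113 and n = 11, so shape 9.2→122.2 and rate 1.8→12.8.

Posterior: Gamma(shape=122.2, rate=12.8)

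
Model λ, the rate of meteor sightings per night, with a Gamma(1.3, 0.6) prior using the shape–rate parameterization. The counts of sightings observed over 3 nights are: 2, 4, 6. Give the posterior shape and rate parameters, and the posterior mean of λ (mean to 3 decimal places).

Posterior: Gamma(shape=13.3, rate=3.6); mean ≈ 3.694

Total count ∑xᵢ = 12 over n = 3 nights.
Gamma is conjugate to the Poisson likelihood: posterior is Gamma(shape = 1.3+12 = 13.3, rate = 0.6+3 = 3.6).
E[λ | data] = 13.3/3.6 = 3.694.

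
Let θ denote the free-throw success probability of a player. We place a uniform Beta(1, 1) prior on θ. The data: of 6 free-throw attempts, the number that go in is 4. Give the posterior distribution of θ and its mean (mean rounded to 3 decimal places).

Posterior: Beta(5, 3); mean ≈ 0.625

The binomial likelihood is conjugate to the Beta prior: with 4 successes and 2 failures, the posterior is Beta(1+4, 1+2) = Beta(5, 3).
E[θ | data] = 5/(5+3) = 0.625.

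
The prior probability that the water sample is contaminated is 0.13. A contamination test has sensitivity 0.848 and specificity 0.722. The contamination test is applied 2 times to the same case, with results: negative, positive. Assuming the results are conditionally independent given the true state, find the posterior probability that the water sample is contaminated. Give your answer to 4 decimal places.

Posterior P(H) ≈ 0.0876

With H the event that the water sample is contaminated, the joint likelihood of the observed sequence is P(data|H) = 0.152·0.848 = 0.12890 and P(data|¬H) = 0.722·0.278 = 0.20072.
Bayes: P(H|data) = 0.13·0.12890 / (0.13·0.12890 + 0.87·0.20072) = 0.016756/0.19138 = 0.0876.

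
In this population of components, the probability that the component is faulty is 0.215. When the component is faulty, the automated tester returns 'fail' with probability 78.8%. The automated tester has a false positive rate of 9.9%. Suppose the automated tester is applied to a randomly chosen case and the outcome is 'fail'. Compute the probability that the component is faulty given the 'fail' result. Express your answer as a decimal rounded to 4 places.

Let H be the event that the component is faulty. P(H) = 0.215, so P(¬H) = 0.785. With E the 'fail' result, P(E|H) = 0.788 and P(E|¬H) = 0.099.
P(E) = 0.788·0.215 + 0.099·0.785 = 0.16942 + 0.077715 = 0.24714.
By Bayes' theorem, P(H|E) = 0.16942 / 0.24714 = 0.6855.

P(H | E) ≈ 0.6855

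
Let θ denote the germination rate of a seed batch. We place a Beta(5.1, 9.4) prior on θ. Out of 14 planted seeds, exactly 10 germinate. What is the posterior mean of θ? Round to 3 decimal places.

Posterior mean ≈ 0.530

Observing 10 successes and 4 failures updates Beta(5.1, 9.4) by adding the success and failure counts to the two shape parameters: α = 5.1+10 = 15.1, β = 9.4+4 = 13.4.
E[θ | data] = 15.1/(15.1+13.4) = 0.530.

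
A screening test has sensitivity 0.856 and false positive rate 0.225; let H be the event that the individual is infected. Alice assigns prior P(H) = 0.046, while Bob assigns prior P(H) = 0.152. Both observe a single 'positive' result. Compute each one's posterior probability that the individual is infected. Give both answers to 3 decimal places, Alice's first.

Alice: 0.155; Bob: 0.405

The likelihood ratio for a 'positive' result is 0.856/0.225 = 3.8044.
Alice: prior odds 0.046/0.954 = 0.048218; posterior odds 0.18344; posterior probability 0.155.
Bob: prior odds 0.152/0.848 = 0.17925; posterior odds 0.68193; posterior probability 0.405.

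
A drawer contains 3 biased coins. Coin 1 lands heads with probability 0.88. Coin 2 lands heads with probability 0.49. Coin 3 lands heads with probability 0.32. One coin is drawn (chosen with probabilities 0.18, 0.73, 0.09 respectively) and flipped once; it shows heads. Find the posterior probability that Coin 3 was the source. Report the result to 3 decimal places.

Posterior probability ≈ 0.053

Tabulate prior·likelihood by source: [1] prior 0.18, lik 0.88, product 0.1584; [2] prior 0.73, lik 0.49, product 0.3577; [3] prior 0.09, lik 0.32, product 0.02880.
Normalizing constant = 0.54490; the posterior for Coin 3 is its product over the sum, 0.02880/0.54490 = 0.053.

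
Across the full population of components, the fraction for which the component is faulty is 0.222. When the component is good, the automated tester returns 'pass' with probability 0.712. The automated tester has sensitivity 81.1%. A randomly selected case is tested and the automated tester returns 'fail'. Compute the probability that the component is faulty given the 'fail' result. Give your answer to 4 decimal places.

Write H for 'the component is faulty'. Prior odds H:¬H = 0.222/0.778 = 0.28535. For the 'fail' outcome, the likelihood ratio is 0.811/0.288 = 2.8160.
Posterior odds = 0.28535 × 2.8160 = 0.80353, so P(H|E) = 0.80353/(1+0.80353) = 0.4455.

P(H | E) ≈ 0.4455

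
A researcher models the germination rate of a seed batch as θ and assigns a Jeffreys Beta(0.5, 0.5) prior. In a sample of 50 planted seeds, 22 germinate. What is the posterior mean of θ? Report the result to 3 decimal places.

The binomial likelihood is conjugate to the Beta prior: with 22 successes and 28 failures, the posterior is Beta(0.5+22, 0.5+28) = Beta(22.5, 28.5).
Posterior mean = α/(α+β) = 22.5/51 = 0.441.

Posterior mean ≈ 0.441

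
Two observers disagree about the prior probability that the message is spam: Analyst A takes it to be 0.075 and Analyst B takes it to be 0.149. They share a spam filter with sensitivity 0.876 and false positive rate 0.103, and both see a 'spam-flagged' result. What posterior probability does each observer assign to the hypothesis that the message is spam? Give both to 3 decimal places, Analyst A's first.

Analyst A: 0.408; Analyst B: 0.598

The likelihood ratio for a 'spam-flagged' result is 0.876/0.103 = 8.5049.
Analyst A: prior odds 0.075/0.925 = 0.081081; posterior odds 0.68958; posterior probability 0.408.
Analyst B: prior odds 0.149/0.851 = 0.17509; posterior odds 1.4891; posterior probability 0.598.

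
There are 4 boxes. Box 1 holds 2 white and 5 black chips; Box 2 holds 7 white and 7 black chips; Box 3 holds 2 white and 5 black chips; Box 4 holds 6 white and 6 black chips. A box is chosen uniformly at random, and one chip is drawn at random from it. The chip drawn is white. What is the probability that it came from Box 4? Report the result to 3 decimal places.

P(white|Box 1) = 0.2857; P(white|Box 2) = 0.5; P(white|Box 3) = 0.2857; P(white|Box 4) = 0.5.
Prior × likelihood for each source: 0.25·0.2857=0.07143, 0.25·0.5=0.1250, 0.25·0.2857=0.07143, 0.25·0.5=0.1250. Summing gives P(white) = 0.39286.
P(Box 4 | white) = 0.1250 / 0.39286 = 0.318.

Posterior probability ≈ 0.318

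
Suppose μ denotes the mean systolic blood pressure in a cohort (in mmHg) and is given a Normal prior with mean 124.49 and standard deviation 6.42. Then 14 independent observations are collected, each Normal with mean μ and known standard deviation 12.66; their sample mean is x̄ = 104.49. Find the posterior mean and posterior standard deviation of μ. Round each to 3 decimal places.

With known σ, the Normal prior is conjugate. Weight on the data is w = (n/σ²)/(n/σ² + 1/τ₀²) = 0.0873495/(0.0873495+0.0242622) = 0.78262.
Posterior mean = w·x̄ + (1−w)·μ₀ = 0.78262·104.49 + 0.21738·124.49 = 108.838. Posterior variance = 1/(0.0873495+0.0242622) = 8.95963, so SD = 2.993.

Posterior mean ≈ 108.838; posterior SD ≈ 2.993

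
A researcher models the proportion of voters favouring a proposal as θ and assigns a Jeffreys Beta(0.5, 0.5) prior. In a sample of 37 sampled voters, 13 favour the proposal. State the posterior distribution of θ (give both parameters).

Posterior: Beta(13.5, 24.5)

Observing 13 successes and 24 failures updates Beta(0.5, 0.5) by adding the success and failure counts to the two shape parameters: α = 0.5+13 = 13.5, β = 0.5+24 = 24.5.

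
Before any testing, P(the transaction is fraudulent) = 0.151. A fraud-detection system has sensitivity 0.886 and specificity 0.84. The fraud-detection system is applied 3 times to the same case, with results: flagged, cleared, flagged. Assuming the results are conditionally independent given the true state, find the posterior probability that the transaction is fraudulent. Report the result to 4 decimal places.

With H the event that the transaction is fraudulent, the joint likelihood of the observed sequence is P(data|H) = 0.886·0.114·0.886 = 0.089490 and P(data|¬H) = 0.16·0.84·0.16 = 0.021504.
Bayes: P(H|data) = 0.151·0.089490 / (0.151·0.089490 + 0.849·0.021504) = 0.013513/0.031770 = 0.4253.

Posterior P(H) ≈ 0.4253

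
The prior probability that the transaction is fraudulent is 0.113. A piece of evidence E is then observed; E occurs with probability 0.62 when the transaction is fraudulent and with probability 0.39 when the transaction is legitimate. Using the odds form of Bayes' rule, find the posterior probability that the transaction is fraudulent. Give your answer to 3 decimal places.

Prior odds = 0.113/(1−0.113) = 0.12740. In log-odds, ln(0.12740) = -2.0605.
Add log likelihood ratio: ln(1.5897) = 0.46357.
Posterior log-odds = -1.5969, so posterior odds = exp(-1.5969) = 0.20253. Converting, P(H|E) = 0.20253/1.2025 = 0.168.

Posterior probability ≈ 0.168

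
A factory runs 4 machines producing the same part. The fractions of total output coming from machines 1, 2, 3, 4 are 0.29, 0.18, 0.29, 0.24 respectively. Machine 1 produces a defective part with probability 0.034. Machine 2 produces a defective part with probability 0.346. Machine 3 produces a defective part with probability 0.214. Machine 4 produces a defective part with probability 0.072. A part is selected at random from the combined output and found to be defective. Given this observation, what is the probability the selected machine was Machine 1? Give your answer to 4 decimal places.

P(defective|M1) = 0.034; P(defective|M2) = 0.346; P(defective|M3) = 0.214; P(defective|M4) = 0.072.
Prior × likelihood for each source: 0.29·0.034=0.009860, 0.18·0.346=0.06228, 0.29·0.214=0.06206, 0.24·0.072=0.01728. Summing gives P(defective) = 0.15148.
P(Machine 1 | defective) = 0.009860 / 0.15148 = 0.0651.

Posterior probability ≈ 0.0651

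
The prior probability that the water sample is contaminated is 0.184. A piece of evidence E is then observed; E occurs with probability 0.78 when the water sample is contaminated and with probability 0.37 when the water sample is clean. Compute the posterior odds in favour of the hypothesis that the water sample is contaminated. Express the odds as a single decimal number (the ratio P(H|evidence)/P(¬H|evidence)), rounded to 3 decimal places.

Prior odds = 0.184/(1−0.184) = 0.22549.
Likelihood ratio for E = 0.78/0.37 = 2.1081.
Posterior odds = prior odds × LR = 0.47536.

Posterior odds ≈ 0.475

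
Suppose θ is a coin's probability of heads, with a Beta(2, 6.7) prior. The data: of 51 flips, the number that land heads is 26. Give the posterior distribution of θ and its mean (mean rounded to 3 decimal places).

Posterior: Beta(28, 31.7); mean ≈ 0.469

Observing 26 successes and 25 failures updates Beta(2, 6.7) by adding the success and failure counts to the two shape parameters: α = 2+26 = 28, β = 6.7+25 = 31.7.
Posterior mean = α/(α+β) = 28/59.7 = 0.469.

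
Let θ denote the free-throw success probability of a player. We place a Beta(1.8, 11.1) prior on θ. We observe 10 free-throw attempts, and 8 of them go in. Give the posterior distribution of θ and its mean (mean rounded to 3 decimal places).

Posterior: Beta(9.8, 13.1); mean ≈ 0.428

Observing 8 successes and 2 failures updates Beta(1.8, 11.1) by adding the success and failure counts to the two shape parameters: α = 1.8+8 = 9.8, β = 11.1+2 = 13.1.
E[θ | data] = 9.8/(9.8+13.1) = 0.428.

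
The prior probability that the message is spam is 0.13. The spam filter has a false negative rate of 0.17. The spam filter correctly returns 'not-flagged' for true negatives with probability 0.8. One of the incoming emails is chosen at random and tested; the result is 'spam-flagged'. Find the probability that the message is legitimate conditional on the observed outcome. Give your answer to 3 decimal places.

P(¬H | E) ≈ 0.617

Let H be the event that the message is spam. P(H) = 0.13, so P(¬H) = 0.87. With E the 'spam-flagged' result, P(E|H) = 0.83 and P(E|¬H) = 0.2.
P(E) = 0.83·0.13 + 0.2·0.87 = 0.10790 + 0.17400 = 0.28190.
By Bayes' theorem, P(H|E) = 0.10790 / 0.28190 = 0.383. Hence P(¬H|E) = 1 − 0.383 = 0.617.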